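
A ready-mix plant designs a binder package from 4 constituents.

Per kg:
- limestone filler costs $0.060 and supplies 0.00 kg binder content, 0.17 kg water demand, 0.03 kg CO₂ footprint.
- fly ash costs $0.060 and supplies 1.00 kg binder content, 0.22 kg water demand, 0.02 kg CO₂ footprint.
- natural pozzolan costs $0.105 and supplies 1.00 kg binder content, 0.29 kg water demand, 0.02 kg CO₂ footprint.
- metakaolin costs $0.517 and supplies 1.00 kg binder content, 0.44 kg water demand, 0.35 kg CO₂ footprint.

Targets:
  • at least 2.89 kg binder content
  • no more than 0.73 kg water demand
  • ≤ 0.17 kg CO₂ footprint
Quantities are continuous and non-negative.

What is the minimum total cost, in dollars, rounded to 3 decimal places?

This is a linear program. Let x1 = kg of limestone filler, x2 = kg of fly ash, x3 = kg of natural pozzolan, x4 = kg of metakaolin.
Minimize 0.06x1 + 0.06x2 + 0.105x3 + 0.517x4 with:
  1x2 + 1x3 + 1x4 ≥ 2.89   (binder content)
  0.17x1 + 0.22x2 + 0.29x3 + 0.44x4 ≤ 0.73   (water demand)
  0.03x1 + 0.02x2 + 0.02x3 + 0.35x4 ≤ 0.17   (CO₂ footprint)
  x1, x2, x3, x4 ≥ 0.
The minimum-cost mix takes nothing from limestone filler, natural pozzolan, metakaolin — only fly ash. The binder content requirement is met with equality.
Solving gives x2 = 2.89.
Cost = 0.06·2.89 = 0.17340.

$0.173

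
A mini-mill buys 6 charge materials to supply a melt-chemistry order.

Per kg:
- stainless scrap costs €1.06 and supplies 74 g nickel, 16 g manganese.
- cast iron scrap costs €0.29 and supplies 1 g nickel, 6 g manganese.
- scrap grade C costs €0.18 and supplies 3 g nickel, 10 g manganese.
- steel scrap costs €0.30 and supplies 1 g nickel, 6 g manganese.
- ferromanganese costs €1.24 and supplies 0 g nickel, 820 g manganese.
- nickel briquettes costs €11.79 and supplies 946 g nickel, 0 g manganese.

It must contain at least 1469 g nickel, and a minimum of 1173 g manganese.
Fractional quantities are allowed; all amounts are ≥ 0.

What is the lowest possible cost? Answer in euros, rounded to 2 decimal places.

€20.08

Let x1 = kg of stainless scrap, x2 = kg of cast iron scrap, x3 = kg of scrap grade C, x4 = kg of steel scrap, x5 = kg of ferromanganese, x6 = kg of nickel briquettes.
Minimize 1.06x1 + 0.29x2 + 0.18x3 + 0.3x4 + 1.24x5 + 11.79x6 s.t.:
  74x1 + 1x2 + 3x3 + 1x4 + 946x6 ≥ 1469   (nickel)
  16x1 + 6x2 + 10x3 + 6x4 + 820x5 ≥ 1173   (manganese)
  x1, x2, x3, x4, x5, x6 ≥ 0.
The optimal basis is {ferromanganese, nickel briquettes}; stainless scrap, cast iron scrap, scrap grade C, steel scrap drop out. The nickel and manganese requirements are met with equality.
Solving gives x5 = 1.43, x6 = 1.553.
Total cost: 1.24·1.43 + 11.79·1.553 = 20.0831.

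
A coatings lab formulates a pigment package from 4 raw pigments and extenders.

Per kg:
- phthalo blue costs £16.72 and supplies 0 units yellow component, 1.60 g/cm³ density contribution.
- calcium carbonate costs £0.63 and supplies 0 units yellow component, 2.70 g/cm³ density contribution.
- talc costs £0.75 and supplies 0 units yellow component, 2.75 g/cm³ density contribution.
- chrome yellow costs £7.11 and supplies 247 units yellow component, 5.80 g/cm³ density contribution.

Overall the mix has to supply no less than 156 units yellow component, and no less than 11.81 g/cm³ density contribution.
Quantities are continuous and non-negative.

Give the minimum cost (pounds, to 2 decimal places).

£6.39

Let x1 = kg of phthalo blue, x2 = kg of calcium carbonate, x3 = kg of talc, x4 = kg of chrome yellow.
min 16.72x1 + 0.63x2 + 0.75x3 + 7.11x4 subject to:
  247x4 ≥ 156   (yellow component)
  1.6x1 + 2.7x2 + 2.75x3 + 5.8x4 ≥ 11.81   (density contribution)
  x1, x2, x3, x4 ≥ 0.
At the optimum only calcium carbonate, chrome yellow are positive (phthalo blue, talc = 0). The yellow component and density contribution requirements are met with equality.
That vertex is x2 = 3.017, x4 = 0.6316.
Hence cost = 0.63·3.017 + 7.11·0.6316 = £6.3914.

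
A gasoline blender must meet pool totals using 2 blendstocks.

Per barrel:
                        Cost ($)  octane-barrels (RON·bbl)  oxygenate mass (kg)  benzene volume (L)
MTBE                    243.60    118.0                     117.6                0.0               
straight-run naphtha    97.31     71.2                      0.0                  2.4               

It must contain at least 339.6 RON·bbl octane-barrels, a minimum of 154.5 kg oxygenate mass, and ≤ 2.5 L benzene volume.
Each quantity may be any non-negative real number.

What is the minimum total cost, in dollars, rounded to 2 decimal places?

$649.33

Treat it as an LP. Let x1 = barrels of MTBE, x2 = barrels of straight-run naphtha.
min 243.6x1 + 97.31x2 with:
  118x1 + 71.2x2 ≥ 339.6   (octane-barrels)
  117.6x1 ≥ 154.5   (oxygenate mass)
  2.4x2 ≤ 2.5   (benzene volume)
  x1, x2 ≥ 0.
Both inputs are positive at the optimum. The octane-barrels and benzene volume requirements are met with equality.
Solving gives x1 = 2.24944, x2 = 1.04167.
Objective = 243.6·2.24944 + 97.31·1.04167 = 649.3285.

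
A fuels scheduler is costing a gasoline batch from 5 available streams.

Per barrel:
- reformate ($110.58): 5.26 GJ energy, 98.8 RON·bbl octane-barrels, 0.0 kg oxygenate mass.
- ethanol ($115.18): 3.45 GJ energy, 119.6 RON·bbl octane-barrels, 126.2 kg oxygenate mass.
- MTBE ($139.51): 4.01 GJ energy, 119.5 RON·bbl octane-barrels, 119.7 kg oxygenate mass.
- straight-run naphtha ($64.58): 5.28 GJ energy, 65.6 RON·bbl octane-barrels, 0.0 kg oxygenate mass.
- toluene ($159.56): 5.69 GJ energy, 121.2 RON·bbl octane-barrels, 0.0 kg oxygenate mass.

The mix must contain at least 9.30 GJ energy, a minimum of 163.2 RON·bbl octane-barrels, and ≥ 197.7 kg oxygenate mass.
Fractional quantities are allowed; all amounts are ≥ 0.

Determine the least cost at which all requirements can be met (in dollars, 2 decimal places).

$228.08

Set it up as a linear program. Let x1 = barrels of reformate, x2 = barrels of ethanol, x3 = barrels of MTBE, x4 = barrels of straight-run naphtha, x5 = barrels of toluene.
Minimise 110.58x1 + 115.18x2 + 139.51x3 + 64.58x4 + 159.56x5 with:
  5.26x1 + 3.45x2 + 4.01x3 + 5.28x4 + 5.69x5 ≥ 9.3   (energy)
  98.8x1 + 119.6x2 + 119.5x3 + 65.6x4 + 121.2x5 ≥ 163.2   (octane-barrels)
  126.2x2 + 119.7x3 ≥ 197.7   (oxygenate mass)
  x1, x2, x3, x4, x5 ≥ 0.
The cheapest feasible vertex uses only ethanol, straight-run naphtha; reformate, MTBE, toluene are not used. The energy and oxygenate mass requirements are met with equality.
So ethanol = 1.56656 barrels, straight-run naphtha = 0.737758 barrels.
Hence cost = 115.18·1.56656 + 64.58·0.737758 = $228.0808.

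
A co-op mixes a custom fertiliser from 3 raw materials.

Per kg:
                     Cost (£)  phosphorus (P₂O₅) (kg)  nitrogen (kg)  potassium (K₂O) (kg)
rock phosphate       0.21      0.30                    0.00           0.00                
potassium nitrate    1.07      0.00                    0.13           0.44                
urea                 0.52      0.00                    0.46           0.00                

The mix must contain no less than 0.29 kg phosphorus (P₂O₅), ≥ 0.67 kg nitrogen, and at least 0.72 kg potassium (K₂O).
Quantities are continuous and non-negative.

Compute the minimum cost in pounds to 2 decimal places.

£2.47

Let x1 = kg of rock phosphate, x2 = kg of potassium nitrate, x3 = kg of urea.
Minimize 0.21x1 + 1.07x2 + 0.52x3 subject to:
  0.3x1 ≥ 0.29   (phosphorus (P₂O₅))
  0.13x2 + 0.46x3 ≥ 0.67   (nitrogen)
  0.44x2 ≥ 0.72   (potassium (K₂O))
  x1, x2, x3 ≥ 0.
All 3 inputs are positive at the optimum. Binding constraints: phosphorus (P₂O₅), nitrogen, potassium (K₂O).
So rock phosphate = 0.9667 kg, potassium nitrate = 1.636 kg, urea = 0.9941 kg.
Cost = 0.21·0.9667 + 1.07·1.636 + 0.52·0.9941 = 2.4705.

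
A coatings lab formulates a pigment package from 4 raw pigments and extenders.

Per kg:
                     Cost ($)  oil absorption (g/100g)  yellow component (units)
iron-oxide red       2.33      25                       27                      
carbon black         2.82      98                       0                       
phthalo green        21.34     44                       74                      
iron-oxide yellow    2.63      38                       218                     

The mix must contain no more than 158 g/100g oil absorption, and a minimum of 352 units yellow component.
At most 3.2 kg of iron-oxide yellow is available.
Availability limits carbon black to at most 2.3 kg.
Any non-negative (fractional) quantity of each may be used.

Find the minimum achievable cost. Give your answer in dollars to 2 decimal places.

Treat it as an LP. Let x1 = kg of iron-oxide red, x2 = kg of carbon black, x3 = kg of phthalo green, x4 = kg of iron-oxide yellow.
min 2.33x1 + 2.82x2 + 21.34x3 + 2.63x4 with:
  25x1 + 98x2 + 44x3 + 38x4 ≤ 158   (oil absorption)
  27x1 + 74x3 + 218x4 ≥ 352   (yellow component)
  x4 ≤ 3.2
  x2 ≤ 2.3
  x1, x2, x3, x4 ≥ 0.
The optimal basis is {iron-oxide yellow}; iron-oxide red, carbon black, phthalo green drop out. Binding constraint: yellow component.
So iron-oxide yellow = 1.615 kg.
Cost = 2.63·1.615 = 4.2475.

$4.25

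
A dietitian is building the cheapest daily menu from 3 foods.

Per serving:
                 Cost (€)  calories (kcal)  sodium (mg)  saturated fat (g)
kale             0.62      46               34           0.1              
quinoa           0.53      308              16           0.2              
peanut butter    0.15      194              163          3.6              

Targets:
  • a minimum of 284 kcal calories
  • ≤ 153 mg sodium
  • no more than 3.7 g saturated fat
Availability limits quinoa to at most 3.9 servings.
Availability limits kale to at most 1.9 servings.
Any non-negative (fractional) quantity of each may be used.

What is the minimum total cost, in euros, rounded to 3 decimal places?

€0.323

Let x1 = servings of kale, x2 = servings of quinoa, x3 = servings of peanut butter.
Minimize 0.62x1 + 0.53x2 + 0.15x3 with:
  46x1 + 308x2 + 194x3 ≥ 284   (calories)
  34x1 + 16x2 + 163x3 ≤ 153   (sodium)
  0.1x1 + 0.2x2 + 3.6x3 ≤ 3.7   (saturated fat)
  x2 ≤ 3.9
  x1 ≤ 1.9
  x1, x2, x3 ≥ 0.
The cheapest feasible vertex uses only quinoa, peanut butter; kale is not used. There the calories and sodium constraints are tight.
So quinoa = 0.3527 servings, peanut butter = 0.904 servings.
Cost = 0.53·0.3527 + 0.15·0.904 = 0.32253.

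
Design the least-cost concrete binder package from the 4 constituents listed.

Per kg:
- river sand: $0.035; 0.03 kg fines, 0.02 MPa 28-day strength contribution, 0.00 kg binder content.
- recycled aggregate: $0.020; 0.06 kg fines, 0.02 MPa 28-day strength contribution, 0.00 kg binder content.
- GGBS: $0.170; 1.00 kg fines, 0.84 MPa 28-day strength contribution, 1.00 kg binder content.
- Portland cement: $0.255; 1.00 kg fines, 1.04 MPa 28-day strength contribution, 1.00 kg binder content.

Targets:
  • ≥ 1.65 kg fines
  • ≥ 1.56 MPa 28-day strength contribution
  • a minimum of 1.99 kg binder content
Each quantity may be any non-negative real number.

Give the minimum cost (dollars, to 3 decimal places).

$0.338

Set it up as a linear program. Let x1 = kg of river sand, x2 = kg of recycled aggregate, x3 = kg of GGBS, x4 = kg of Portland cement.
Minimize 0.035x1 + 0.02x2 + 0.17x3 + 0.255x4 subject to:
  0.03x1 + 0.06x2 + 1x3 + 1x4 ≥ 1.65   (fines)
  0.02x1 + 0.02x2 + 0.84x3 + 1.04x4 ≥ 1.56   (28-day strength contribution)
  1x3 + 1x4 ≥ 1.99   (binder content)
  x1, x2, x3, x4 ≥ 0.
At the optimum only GGBS is positive (river sand, recycled aggregate, Portland cement = 0). The binder content requirement is met with equality.
Optimal quantities: GGBS = 1.99 kg.
Hence cost = 0.17·1.99 = $0.33830.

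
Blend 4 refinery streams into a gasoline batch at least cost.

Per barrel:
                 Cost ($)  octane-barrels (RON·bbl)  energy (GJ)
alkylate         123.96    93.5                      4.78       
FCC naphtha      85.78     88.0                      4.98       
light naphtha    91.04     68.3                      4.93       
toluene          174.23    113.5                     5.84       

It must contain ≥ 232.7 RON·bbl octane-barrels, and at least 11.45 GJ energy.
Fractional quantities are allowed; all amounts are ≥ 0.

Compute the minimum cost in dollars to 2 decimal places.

Let x1 = barrels of alkylate, x2 = barrels of FCC naphtha, x3 = barrels of light naphtha, x4 = barrels of toluene.
Minimise 123.96x1 + 85.78x2 + 91.04x3 + 174.23x4 with:
  93.5x1 + 88x2 + 68.3x3 + 113.5x4 ≥ 232.7   (octane-barrels)
  4.78x1 + 4.98x2 + 4.93x3 + 5.84x4 ≥ 11.45   (energy)
  x1, x2, x3, x4 ≥ 0.
The cheapest feasible vertex uses only FCC naphtha; alkylate, light naphtha, toluene are not used. The octane-barrels requirement is met with equality.
So FCC naphtha = 2.6443 barrels.
Hence cost = 85.78·2.6443 = $226.8281.

$226.83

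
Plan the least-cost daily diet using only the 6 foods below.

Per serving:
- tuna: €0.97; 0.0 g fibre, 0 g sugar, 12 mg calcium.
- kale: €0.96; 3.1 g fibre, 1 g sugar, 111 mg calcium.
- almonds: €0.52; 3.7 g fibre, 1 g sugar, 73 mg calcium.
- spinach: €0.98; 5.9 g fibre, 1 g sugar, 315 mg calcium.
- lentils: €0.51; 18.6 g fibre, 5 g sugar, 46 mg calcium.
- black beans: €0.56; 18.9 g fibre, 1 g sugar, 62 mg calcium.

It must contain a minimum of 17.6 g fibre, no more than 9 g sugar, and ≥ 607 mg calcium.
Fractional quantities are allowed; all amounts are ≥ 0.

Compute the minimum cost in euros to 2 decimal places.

€2.02

Let x1 = servings of tuna, x2 = servings of kale, x3 = servings of almonds, x4 = servings of spinach, x5 = servings of lentils, x6 = servings of black beans.
Minimise 0.97x1 + 0.96x2 + 0.52x3 + 0.98x4 + 0.51x5 + 0.56x6 with:
  3.1x2 + 3.7x3 + 5.9x4 + 18.6x5 + 18.9x6 ≥ 17.6   (fibre)
  1x2 + 1x3 + 1x4 + 5x5 + 1x6 ≤ 9   (sugar)
  12x1 + 111x2 + 73x3 + 315x4 + 46x5 + 62x6 ≥ 607   (calcium)
  x1, x2, x3, x4, x5, x6 ≥ 0.
The optimal basis is {spinach, lentils}; tuna, kale, almonds, black beans drop out. There the fibre and calcium constraints are tight.
So spinach = 1.876 servings, lentils = 0.3513 servings.
Total cost: 0.98·1.876 + 0.51·0.3513 = 2.0176.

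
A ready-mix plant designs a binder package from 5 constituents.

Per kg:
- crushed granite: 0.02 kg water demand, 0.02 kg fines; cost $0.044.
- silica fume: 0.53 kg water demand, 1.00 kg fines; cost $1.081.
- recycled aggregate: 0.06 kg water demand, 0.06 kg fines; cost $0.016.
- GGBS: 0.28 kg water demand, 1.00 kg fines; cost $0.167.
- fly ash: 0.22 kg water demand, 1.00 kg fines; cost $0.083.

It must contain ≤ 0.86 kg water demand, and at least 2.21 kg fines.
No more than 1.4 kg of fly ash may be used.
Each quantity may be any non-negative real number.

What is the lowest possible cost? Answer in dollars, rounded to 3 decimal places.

$0.251

Let x1 = kg of crushed granite, x2 = kg of silica fume, x3 = kg of recycled aggregate, x4 = kg of GGBS, x5 = kg of fly ash.
Minimise 0.044x1 + 1.081x2 + 0.016x3 + 0.167x4 + 0.083x5 subject to:
  0.02x1 + 0.53x2 + 0.06x3 + 0.28x4 + 0.22x5 ≤ 0.86   (water demand)
  0.02x1 + 1x2 + 0.06x3 + 1x4 + 1x5 ≥ 2.21   (fines)
  x5 ≤ 1.4
  x1, x2, x3, x4, x5 ≥ 0.
At the optimum only GGBS, fly ash are positive (crushed granite, silica fume, recycled aggregate = 0). There the fines and the fly ash cap constraints are tight.
Solving gives x4 = 0.81, x5 = 1.4.
Hence cost = 0.167·0.81 + 0.083·1.4 = $0.25147.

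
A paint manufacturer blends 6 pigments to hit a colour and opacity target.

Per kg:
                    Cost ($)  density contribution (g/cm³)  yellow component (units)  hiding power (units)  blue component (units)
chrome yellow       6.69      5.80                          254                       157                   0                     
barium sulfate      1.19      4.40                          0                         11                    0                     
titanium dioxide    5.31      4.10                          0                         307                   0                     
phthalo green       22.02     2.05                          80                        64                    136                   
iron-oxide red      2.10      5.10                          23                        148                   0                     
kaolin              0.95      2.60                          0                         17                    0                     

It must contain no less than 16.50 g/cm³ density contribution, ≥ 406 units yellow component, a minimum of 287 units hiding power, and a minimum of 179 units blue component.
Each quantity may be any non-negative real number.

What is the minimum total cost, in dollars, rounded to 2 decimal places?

Let x1 = kg of chrome yellow, x2 = kg of barium sulfate, x3 = kg of titanium dioxide, x4 = kg of phthalo green, x5 = kg of iron-oxide red, x6 = kg of kaolin.
Minimize 6.69x1 + 1.19x2 + 5.31x3 + 22.02x4 + 2.1x5 + 0.95x6 subject to:
  5.8x1 + 4.4x2 + 4.1x3 + 2.05x4 + 5.1x5 + 2.6x6 ≥ 16.5   (density contribution)
  254x1 + 80x4 + 23x5 ≥ 406   (yellow component)
  157x1 + 11x2 + 307x3 + 64x4 + 148x5 + 17x6 ≥ 287   (hiding power)
  136x4 ≥ 179   (blue component)
  x1, x2, x3, x4, x5, x6 ≥ 0.
The minimum-cost mix takes nothing from titanium dioxide, iron-oxide red, kaolin — only chrome yellow, barium sulfate, phthalo green. The density contribution, yellow component, blue component requirements are met with equality.
So chrome yellow = 1.1839 kg, barium sulfate = 1.5762 kg, phthalo green = 1.3162 kg.
Objective = 6.69·1.1839 + 1.19·1.5762 + 22.02·1.3162 = 38.7787.

$38.78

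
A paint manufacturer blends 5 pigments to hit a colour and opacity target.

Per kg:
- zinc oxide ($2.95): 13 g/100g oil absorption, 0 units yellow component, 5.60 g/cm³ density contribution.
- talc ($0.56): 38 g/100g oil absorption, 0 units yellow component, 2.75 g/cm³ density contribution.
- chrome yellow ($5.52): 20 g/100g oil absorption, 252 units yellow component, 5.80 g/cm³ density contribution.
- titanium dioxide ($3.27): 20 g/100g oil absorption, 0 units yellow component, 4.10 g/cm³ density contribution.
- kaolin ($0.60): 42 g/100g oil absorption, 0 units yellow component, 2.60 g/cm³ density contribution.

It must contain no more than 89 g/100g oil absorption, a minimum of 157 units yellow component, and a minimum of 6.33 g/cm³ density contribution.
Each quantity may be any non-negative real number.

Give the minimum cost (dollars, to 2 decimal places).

$3.99

Let x1 = kg of zinc oxide, x2 = kg of talc, x3 = kg of chrome yellow, x4 = kg of titanium dioxide, x5 = kg of kaolin.
Minimize 2.95x1 + 0.56x2 + 5.52x3 + 3.27x4 + 0.6x5 s.t.:
  13x1 + 38x2 + 20x3 + 20x4 + 42x5 ≤ 89   (oil absorption)
  252x3 ≥ 157   (yellow component)
  5.6x1 + 2.75x2 + 5.8x3 + 4.1x4 + 2.6x5 ≥ 6.33   (density contribution)
  x1, x2, x3, x4, x5 ≥ 0.
The optimal basis is {talc, chrome yellow}; zinc oxide, titanium dioxide, kaolin drop out. The yellow component and density contribution requirements are met with equality.
So talc = 0.9878 kg, chrome yellow = 0.623 kg.
Hence cost = 0.56·0.9878 + 5.52·0.623 = $3.9921.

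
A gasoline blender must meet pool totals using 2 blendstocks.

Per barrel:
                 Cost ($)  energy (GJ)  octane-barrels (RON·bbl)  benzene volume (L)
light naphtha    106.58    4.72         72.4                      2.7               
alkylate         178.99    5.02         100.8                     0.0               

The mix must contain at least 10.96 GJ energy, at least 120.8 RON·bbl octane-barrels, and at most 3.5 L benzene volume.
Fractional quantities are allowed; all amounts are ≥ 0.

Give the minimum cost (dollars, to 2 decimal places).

$310.78

Let x1 = barrels of light naphtha, x2 = barrels of alkylate.
min 106.58x1 + 178.99x2 subject to:
  4.72x1 + 5.02x2 ≥ 10.96   (energy)
  72.4x1 + 100.8x2 ≥ 120.8   (octane-barrels)
  2.7x1 ≤ 3.5   (benzene volume)
  x1, x2 ≥ 0.
Both inputs are positive at the optimum. There the energy and benzene volume constraints are tight.
That vertex is x1 = 1.2963, x2 = 0.96444.
Total cost: 106.58·1.2963 + 178.99·0.96444 = 310.7848.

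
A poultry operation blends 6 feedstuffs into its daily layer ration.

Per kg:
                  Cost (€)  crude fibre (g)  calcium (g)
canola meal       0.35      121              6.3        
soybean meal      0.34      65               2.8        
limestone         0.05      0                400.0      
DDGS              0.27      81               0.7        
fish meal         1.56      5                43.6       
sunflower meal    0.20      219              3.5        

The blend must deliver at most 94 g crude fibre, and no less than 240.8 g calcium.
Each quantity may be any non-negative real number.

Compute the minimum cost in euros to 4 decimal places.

Treat it as an LP. Let x1 = kg of canola meal, x2 = kg of soybean meal, x3 = kg of limestone, x4 = kg of DDGS, x5 = kg of fish meal, x6 = kg of sunflower meal.
Minimize 0.35x1 + 0.34x2 + 0.05x3 + 0.27x4 + 1.56x5 + 0.2x6 subject to:
  121x1 + 65x2 + 81x4 + 5x5 + 219x6 ≤ 94   (crude fibre)
  6.3x1 + 2.8x2 + 400x3 + 0.7x4 + 43.6x5 + 3.5x6 ≥ 240.8   (calcium)
  x1, x2, x3, x4, x5, x6 ≥ 0.
The cheapest feasible vertex uses only limestone; canola meal, soybean meal, DDGS, fish meal, sunflower meal are not used. There the calcium constraint is tight.
So limestone = 0.602 kg.
Total cost: 0.05·0.602 = 0.030100.

€0.0301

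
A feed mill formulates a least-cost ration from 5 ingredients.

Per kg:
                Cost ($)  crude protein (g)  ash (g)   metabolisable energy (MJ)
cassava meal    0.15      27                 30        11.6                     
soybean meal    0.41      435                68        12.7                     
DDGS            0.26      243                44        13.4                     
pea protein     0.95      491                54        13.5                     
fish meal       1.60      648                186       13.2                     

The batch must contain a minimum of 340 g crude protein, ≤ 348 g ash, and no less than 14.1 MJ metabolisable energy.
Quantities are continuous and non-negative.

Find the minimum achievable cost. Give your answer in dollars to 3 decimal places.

$0.341

Let x1 = kg of cassava meal, x2 = kg of soybean meal, x3 = kg of DDGS, x4 = kg of pea protein, x5 = kg of fish meal.
min 0.15x1 + 0.41x2 + 0.26x3 + 0.95x4 + 1.6x5 subject to:
  27x1 + 435x2 + 243x3 + 491x4 + 648x5 ≥ 340   (crude protein)
  30x1 + 68x2 + 44x3 + 54x4 + 186x5 ≤ 348   (ash)
  11.6x1 + 12.7x2 + 13.4x3 + 13.5x4 + 13.2x5 ≥ 14.1   (metabolisable energy)
  x1, x2, x3, x4, x5 ≥ 0.
The optimal basis is {soybean meal, DDGS}; cassava meal, pea protein, fish meal drop out. There the crude protein and metabolisable energy constraints are tight.
Solving gives x2 = 0.4119, x3 = 0.6619.
Total cost: 0.41·0.4119 + 0.26·0.6619 = 0.34097.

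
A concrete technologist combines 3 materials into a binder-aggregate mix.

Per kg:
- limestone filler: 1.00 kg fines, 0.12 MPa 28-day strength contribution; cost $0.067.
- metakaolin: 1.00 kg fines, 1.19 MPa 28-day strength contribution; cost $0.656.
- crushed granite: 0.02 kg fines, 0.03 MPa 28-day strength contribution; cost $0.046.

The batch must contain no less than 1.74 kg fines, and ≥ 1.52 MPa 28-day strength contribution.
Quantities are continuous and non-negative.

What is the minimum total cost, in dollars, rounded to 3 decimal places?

$0.838

Treat it as an LP. Let x1 = kg of limestone filler, x2 = kg of metakaolin, x3 = kg of crushed granite.
Minimize 0.067x1 + 0.656x2 + 0.046x3 s.t.:
  1x1 + 1x2 + 0.02x3 ≥ 1.74   (fines)
  0.12x1 + 1.19x2 + 0.03x3 ≥ 1.52   (28-day strength contribution)
  x1, x2, x3 ≥ 0.
The cheapest feasible vertex uses only limestone filler, metakaolin; crushed granite is not used. The fines and 28-day strength contribution requirements are met with equality.
That vertex is x1 = 0.5146, x2 = 1.225.
Total cost: 0.067·0.5146 + 0.656·1.225 = 0.83808.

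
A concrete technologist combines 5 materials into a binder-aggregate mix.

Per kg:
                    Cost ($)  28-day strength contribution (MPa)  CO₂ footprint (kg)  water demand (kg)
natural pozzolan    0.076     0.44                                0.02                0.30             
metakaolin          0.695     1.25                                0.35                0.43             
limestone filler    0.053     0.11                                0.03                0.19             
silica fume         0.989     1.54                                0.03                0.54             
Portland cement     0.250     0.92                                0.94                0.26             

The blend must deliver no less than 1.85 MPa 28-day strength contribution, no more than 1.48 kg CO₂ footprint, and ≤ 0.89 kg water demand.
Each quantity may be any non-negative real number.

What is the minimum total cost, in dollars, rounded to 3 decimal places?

$0.412

Let x1 = kg of natural pozzolan, x2 = kg of metakaolin, x3 = kg of limestone filler, x4 = kg of silica fume, x5 = kg of Portland cement.
Minimize 0.076x1 + 0.695x2 + 0.053x3 + 0.989x4 + 0.25x5 subject to:
  0.44x1 + 1.25x2 + 0.11x3 + 1.54x4 + 0.92x5 ≥ 1.85   (28-day strength contribution)
  0.02x1 + 0.35x2 + 0.03x3 + 0.03x4 + 0.94x5 ≤ 1.48   (CO₂ footprint)
  0.3x1 + 0.43x2 + 0.19x3 + 0.54x4 + 0.26x5 ≤ 0.89   (water demand)
  x1, x2, x3, x4, x5 ≥ 0.
The cheapest feasible vertex uses only natural pozzolan, Portland cement; metakaolin, limestone filler, silica fume are not used. Binding constraints: 28-day strength contribution and water demand.
So natural pozzolan = 2.09 kg, Portland cement = 1.011 kg.
Cost = 0.076·2.09 + 0.25·1.011 = 0.41159.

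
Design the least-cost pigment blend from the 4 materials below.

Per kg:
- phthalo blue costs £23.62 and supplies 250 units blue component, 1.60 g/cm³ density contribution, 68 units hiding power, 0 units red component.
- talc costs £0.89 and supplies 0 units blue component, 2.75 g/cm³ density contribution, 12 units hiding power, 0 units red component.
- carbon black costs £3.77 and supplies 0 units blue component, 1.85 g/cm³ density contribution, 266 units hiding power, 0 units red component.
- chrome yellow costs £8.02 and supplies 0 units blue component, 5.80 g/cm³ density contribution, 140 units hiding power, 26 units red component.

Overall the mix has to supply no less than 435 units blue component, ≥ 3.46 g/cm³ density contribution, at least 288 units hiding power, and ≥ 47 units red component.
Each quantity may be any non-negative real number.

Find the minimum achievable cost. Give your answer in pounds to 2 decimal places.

£55.60

Let x1 = kg of phthalo blue, x2 = kg of talc, x3 = kg of carbon black, x4 = kg of chrome yellow.
Minimise 23.62x1 + 0.89x2 + 3.77x3 + 8.02x4 s.t.:
  250x1 ≥ 435   (blue component)
  1.6x1 + 2.75x2 + 1.85x3 + 5.8x4 ≥ 3.46   (density contribution)
  68x1 + 12x2 + 266x3 + 140x4 ≥ 288   (hiding power)
  26x4 ≥ 47   (red component)
  x1, x2, x3, x4 ≥ 0.
At the optimum only phthalo blue, chrome yellow are positive (talc, carbon black = 0). The blue component and red component requirements are met with equality.
Optimal quantities: phthalo blue = 1.74 kg, chrome yellow = 1.808 kg.
Total cost: 23.62·1.74 + 8.02·1.808 = 55.5990.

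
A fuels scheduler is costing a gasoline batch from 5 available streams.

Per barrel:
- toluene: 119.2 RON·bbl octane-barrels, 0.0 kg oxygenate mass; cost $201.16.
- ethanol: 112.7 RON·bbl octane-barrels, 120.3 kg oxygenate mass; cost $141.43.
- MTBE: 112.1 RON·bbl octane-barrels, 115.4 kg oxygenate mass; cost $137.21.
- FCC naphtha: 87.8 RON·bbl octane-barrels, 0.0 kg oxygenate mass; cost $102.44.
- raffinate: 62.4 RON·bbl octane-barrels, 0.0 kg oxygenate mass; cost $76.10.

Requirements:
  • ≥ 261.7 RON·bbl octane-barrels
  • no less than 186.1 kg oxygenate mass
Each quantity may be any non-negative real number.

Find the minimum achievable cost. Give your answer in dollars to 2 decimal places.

$315.69

Set it up as a linear program. Let x1 = barrels of toluene, x2 = barrels of ethanol, x3 = barrels of MTBE, x4 = barrels of FCC naphtha, x5 = barrels of raffinate.
Minimize 201.16x1 + 141.43x2 + 137.21x3 + 102.44x4 + 76.1x5 with:
  119.2x1 + 112.7x2 + 112.1x3 + 87.8x4 + 62.4x5 ≥ 261.7   (octane-barrels)
  120.3x2 + 115.4x3 ≥ 186.1   (oxygenate mass)
  x1, x2, x3, x4, x5 ≥ 0.
The cheapest feasible vertex uses only MTBE, FCC naphtha; toluene, ethanol, raffinate are not used. Binding constraints: octane-barrels and oxygenate mass.
That vertex is x3 = 1.6127, x4 = 0.92166.
Objective = 137.21·1.6127 + 102.44·0.92166 = 315.6934.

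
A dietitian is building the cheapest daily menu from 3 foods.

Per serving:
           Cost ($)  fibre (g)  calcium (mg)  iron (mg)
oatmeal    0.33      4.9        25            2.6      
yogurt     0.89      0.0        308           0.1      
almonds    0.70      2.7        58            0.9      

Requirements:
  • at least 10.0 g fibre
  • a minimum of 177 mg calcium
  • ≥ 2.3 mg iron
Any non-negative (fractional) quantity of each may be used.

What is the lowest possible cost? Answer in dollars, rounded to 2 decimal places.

Set it up as a linear program. Let x1 = servings of oatmeal, x2 = servings of yogurt, x3 = servings of almonds.
min 0.33x1 + 0.89x2 + 0.7x3 subject to:
  4.9x1 + 2.7x3 ≥ 10   (fibre)
  25x1 + 308x2 + 58x3 ≥ 177   (calcium)
  2.6x1 + 0.1x2 + 0.9x3 ≥ 2.3   (iron)
  x1, x2, x3 ≥ 0.
The cheapest feasible vertex uses only oatmeal, yogurt; almonds is not used. The fibre and calcium requirements are met with equality.
So oatmeal = 2.041 servings, yogurt = 0.409 servings.
Hence cost = 0.33·2.041 + 0.89·0.409 = $1.0375.

$1.04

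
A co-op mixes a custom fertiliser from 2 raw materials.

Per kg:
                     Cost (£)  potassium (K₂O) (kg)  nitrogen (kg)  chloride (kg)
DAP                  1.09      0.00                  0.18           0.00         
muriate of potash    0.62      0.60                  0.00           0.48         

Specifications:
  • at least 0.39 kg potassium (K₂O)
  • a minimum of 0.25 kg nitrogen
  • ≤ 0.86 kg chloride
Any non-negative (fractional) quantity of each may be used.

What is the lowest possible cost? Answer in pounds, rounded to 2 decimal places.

£1.92

Let x1 = kg of DAP, x2 = kg of muriate of potash.
Minimise 1.09x1 + 0.62x2 with:
  0.6x2 ≥ 0.39   (potassium (K₂O))
  0.18x1 ≥ 0.25   (nitrogen)
  0.48x2 ≤ 0.86   (chloride)
  x1, x2 ≥ 0.
Both inputs are positive at the optimum. Binding constraints: potassium (K₂O) and nitrogen.
Optimal quantities: DAP = 1.389 kg, muriate of potash = 0.65 kg.
Objective = 1.09·1.389 + 0.62·0.65 = 1.9170.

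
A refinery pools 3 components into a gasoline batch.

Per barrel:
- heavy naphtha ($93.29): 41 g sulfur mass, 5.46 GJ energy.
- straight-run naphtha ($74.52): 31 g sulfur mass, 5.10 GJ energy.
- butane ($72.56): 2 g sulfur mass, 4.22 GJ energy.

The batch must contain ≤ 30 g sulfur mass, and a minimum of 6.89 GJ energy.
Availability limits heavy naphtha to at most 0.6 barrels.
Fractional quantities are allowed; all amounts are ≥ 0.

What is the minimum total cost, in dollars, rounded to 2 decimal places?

Let x1 = barrels of heavy naphtha, x2 = barrels of straight-run naphtha, x3 = barrels of butane.
min 93.29x1 + 74.52x2 + 72.56x3 subject to:
  41x1 + 31x2 + 2x3 ≤ 30   (sulfur mass)
  5.46x1 + 5.1x2 + 4.22x3 ≥ 6.89   (energy)
  x1 ≤ 0.6
  x1, x2, x3 ≥ 0.
At the optimum only straight-run naphtha, butane are positive (heavy naphtha = 0). Binding constraints: sulfur mass and energy.
That vertex is x2 = 0.9353, x3 = 0.5023.
Objective = 74.52·0.9353 + 72.56·0.5023 = 106.1454.

$106.15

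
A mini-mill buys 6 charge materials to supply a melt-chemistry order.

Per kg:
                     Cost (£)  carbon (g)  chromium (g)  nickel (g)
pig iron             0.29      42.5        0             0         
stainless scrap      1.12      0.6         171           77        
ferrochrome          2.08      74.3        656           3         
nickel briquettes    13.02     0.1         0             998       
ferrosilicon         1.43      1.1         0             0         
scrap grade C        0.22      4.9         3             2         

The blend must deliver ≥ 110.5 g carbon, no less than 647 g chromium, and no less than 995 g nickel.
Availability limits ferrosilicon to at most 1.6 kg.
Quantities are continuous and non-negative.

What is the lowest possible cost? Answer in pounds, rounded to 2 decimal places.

£14.16

Let x1 = kg of pig iron, x2 = kg of stainless scrap, x3 = kg of ferrochrome, x4 = kg of nickel briquettes, x5 = kg of ferrosilicon, x6 = kg of scrap grade C.
min 0.29x1 + 1.12x2 + 2.08x3 + 13.02x4 + 1.43x5 + 0.22x6 with:
  42.5x1 + 0.6x2 + 74.3x3 + 0.1x4 + 1.1x5 + 4.9x6 ≥ 110.5   (carbon)
  171x2 + 656x3 + 3x6 ≥ 647   (chromium)
  77x2 + 3x3 + 998x4 + 2x6 ≥ 995   (nickel)
  x5 ≤ 1.6
  x1, x2, x3, x4, x5, x6 ≥ 0.
The minimum-cost mix takes nothing from ferrochrome, ferrosilicon, scrap grade C — only pig iron, stainless scrap, nickel briquettes. There the carbon, chromium, nickel constraints are tight.
So pig iron = 2.545 kg, stainless scrap = 3.784 kg, nickel briquettes = 0.7051 kg.
Total cost: 0.29·2.545 + 1.12·3.784 + 13.02·0.7051 = 14.1565.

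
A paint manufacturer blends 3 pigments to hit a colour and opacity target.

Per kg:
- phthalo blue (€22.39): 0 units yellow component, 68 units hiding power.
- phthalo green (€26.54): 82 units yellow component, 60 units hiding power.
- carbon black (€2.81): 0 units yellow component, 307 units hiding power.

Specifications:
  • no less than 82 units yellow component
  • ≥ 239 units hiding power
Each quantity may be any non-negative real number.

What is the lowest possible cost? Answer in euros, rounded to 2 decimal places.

€28.18

Let x1 = kg of phthalo blue, x2 = kg of phthalo green, x3 = kg of carbon black.
min 22.39x1 + 26.54x2 + 2.81x3 subject to:
  82x2 ≥ 82   (yellow component)
  68x1 + 60x2 + 307x3 ≥ 239   (hiding power)
  x1, x2, x3 ≥ 0.
The optimal basis is {phthalo green, carbon black}; phthalo blue drops out. Binding constraints: yellow component and hiding power.
That vertex is x2 = 1, x3 = 0.5831.
Total cost: 26.54·1 + 2.81·0.5831 = 28.1785.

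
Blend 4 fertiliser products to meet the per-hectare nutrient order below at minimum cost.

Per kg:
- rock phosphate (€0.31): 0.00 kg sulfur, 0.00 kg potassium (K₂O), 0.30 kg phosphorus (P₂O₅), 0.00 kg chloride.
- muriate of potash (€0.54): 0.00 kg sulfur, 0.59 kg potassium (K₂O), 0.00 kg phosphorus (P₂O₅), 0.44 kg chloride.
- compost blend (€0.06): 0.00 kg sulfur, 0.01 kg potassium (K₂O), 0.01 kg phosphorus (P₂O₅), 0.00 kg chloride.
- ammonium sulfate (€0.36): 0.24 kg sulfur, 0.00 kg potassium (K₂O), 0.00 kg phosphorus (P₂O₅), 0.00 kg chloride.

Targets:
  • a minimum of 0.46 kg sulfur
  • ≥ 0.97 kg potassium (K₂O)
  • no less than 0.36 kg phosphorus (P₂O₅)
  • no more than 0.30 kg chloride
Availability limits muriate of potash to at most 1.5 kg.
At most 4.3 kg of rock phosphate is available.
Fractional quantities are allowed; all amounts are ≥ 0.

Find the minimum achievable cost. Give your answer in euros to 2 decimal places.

Let x1 = kg of rock phosphate, x2 = kg of muriate of potash, x3 = kg of compost blend, x4 = kg of ammonium sulfate.
min 0.31x1 + 0.54x2 + 0.06x3 + 0.36x4 s.t.:
  0.24x4 ≥ 0.46   (sulfur)
  0.59x2 + 0.01x3 ≥ 0.97   (potassium (K₂O))
  0.3x1 + 0.01x3 ≥ 0.36   (phosphorus (P₂O₅))
  0.44x2 ≤ 0.3   (chloride)
  x2 ≤ 1.5
  x1 ≤ 4.3
  x1, x2, x3, x4 ≥ 0.
At the optimum only muriate of potash, compost blend, ammonium sulfate are positive (rock phosphate = 0). The sulfur, potassium (K₂O), chloride requirements are met with equality.
Solving gives x2 = 0.6818, x3 = 56.77, x4 = 1.917.
Objective = 0.54·0.6818 + 0.06·56.77 + 0.36·1.917 = 4.4645.

€4.46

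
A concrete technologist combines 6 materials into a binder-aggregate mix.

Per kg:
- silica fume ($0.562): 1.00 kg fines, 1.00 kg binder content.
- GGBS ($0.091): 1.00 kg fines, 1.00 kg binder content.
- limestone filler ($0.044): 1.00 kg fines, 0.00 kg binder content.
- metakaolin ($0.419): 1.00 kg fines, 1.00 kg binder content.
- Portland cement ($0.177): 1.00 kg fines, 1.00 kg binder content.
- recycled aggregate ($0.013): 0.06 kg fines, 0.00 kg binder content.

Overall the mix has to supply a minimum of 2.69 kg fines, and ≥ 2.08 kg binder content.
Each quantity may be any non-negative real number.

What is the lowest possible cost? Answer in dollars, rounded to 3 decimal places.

Let x1 = kg of silica fume, x2 = kg of GGBS, x3 = kg of limestone filler, x4 = kg of metakaolin, x5 = kg of Portland cement, x6 = kg of recycled aggregate.
min 0.562x1 + 0.091x2 + 0.044x3 + 0.419x4 + 0.177x5 + 0.013x6 s.t.:
  1x1 + 1x2 + 1x3 + 1x4 + 1x5 + 0.06x6 ≥ 2.69   (fines)
  1x1 + 1x2 + 1x4 + 1x5 ≥ 2.08   (binder content)
  x1, x2, x3, x4, x5, x6 ≥ 0.
The optimal basis is {GGBS, limestone filler}; silica fume, metakaolin, Portland cement, recycled aggregate drop out. Binding constraints: fines and binder content.
Optimal quantities: GGBS = 2.08 kg, limestone filler = 0.61 kg.
Total cost: 0.091·2.08 + 0.044·0.61 = 0.21612.

$0.216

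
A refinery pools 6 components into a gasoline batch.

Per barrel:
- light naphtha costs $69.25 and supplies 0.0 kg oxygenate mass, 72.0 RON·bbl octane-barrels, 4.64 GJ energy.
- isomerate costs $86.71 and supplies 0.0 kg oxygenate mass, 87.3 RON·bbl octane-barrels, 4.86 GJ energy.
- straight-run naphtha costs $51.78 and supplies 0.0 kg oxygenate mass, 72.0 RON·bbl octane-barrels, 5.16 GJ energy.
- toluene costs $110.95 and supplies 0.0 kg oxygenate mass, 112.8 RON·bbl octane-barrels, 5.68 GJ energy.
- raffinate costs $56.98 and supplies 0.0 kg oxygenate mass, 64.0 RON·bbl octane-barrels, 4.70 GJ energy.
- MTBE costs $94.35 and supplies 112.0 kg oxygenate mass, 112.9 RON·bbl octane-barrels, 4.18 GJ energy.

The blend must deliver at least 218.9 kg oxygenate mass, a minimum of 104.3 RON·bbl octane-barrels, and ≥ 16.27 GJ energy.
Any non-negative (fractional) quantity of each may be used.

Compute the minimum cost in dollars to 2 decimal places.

$265.69

Let x1 = barrels of light naphtha, x2 = barrels of isomerate, x3 = barrels of straight-run naphtha, x4 = barrels of toluene, x5 = barrels of raffinate, x6 = barrels of MTBE.
Minimise 69.25x1 + 86.71x2 + 51.78x3 + 110.95x4 + 56.98x5 + 94.35x6 with:
  112x6 ≥ 218.9   (oxygenate mass)
  72x1 + 87.3x2 + 72x3 + 112.8x4 + 64x5 + 112.9x6 ≥ 104.3   (octane-barrels)
  4.64x1 + 4.86x2 + 5.16x3 + 5.68x4 + 4.7x5 + 4.18x6 ≥ 16.27   (energy)
  x1, x2, x3, x4, x5, x6 ≥ 0.
The cheapest feasible vertex uses only straight-run naphtha, MTBE; light naphtha, isomerate, toluene, raffinate are not used. There the oxygenate mass and energy constraints are tight.
Optimal quantities: straight-run naphtha = 1.5698 barrels, MTBE = 1.9545 barrels.
Objective = 51.78·1.5698 + 94.35·1.9545 = 265.6913.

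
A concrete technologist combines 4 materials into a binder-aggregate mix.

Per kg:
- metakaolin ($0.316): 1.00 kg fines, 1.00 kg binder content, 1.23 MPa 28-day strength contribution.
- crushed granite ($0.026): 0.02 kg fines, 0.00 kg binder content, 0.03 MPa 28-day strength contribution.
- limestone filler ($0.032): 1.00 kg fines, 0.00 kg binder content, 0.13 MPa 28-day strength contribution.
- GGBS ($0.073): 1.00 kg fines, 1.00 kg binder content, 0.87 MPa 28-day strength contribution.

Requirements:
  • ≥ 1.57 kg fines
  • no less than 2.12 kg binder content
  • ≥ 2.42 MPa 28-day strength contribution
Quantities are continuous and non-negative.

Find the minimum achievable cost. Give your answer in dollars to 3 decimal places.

$0.203

Let x1 = kg of metakaolin, x2 = kg of crushed granite, x3 = kg of limestone filler, x4 = kg of GGBS.
Minimise 0.316x1 + 0.026x2 + 0.032x3 + 0.073x4 s.t.:
  1x1 + 0.02x2 + 1x3 + 1x4 ≥ 1.57   (fines)
  1x1 + 1x4 ≥ 2.12   (binder content)
  1.23x1 + 0.03x2 + 0.13x3 + 0.87x4 ≥ 2.42   (28-day strength contribution)
  x1, x2, x3, x4 ≥ 0.
The cheapest feasible vertex uses only GGBS; metakaolin, crushed granite, limestone filler are not used. Binding constraint: 28-day strength contribution.
Optimal quantities: GGBS = 2.782 kg.
Cost = 0.073·2.782 = 0.20309.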